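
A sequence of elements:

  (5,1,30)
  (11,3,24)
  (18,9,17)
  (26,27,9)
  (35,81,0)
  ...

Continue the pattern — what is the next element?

(45,243,-10)

First value goes 5, 11, 18, 26, 35 → 45 (differences are 6, 7, 8, … (increasing by 1 each time)).
Second value goes 1, 3, 9, 27, 81 → 243 (×3 each step).
Third value: together with the first value always sums to 35, so 30, 24, 17, 9, 0 → -10.
So the next element is (45,243,-10).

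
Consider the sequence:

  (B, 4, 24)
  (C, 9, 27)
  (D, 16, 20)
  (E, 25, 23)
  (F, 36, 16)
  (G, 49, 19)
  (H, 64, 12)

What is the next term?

(I, 81, 15)

Letter: letters move forward 1 place in the alphabet, so B, C, D, E, F, G, H → I.
Second entry: perfect squares: 2², 3², 4², …, so 4, 9, 16, 25, 36, 49, 64 → 81.
Third entry: alternating steps +3, −7, +3, −7, …, so 24, 27, 20, 23, 16, 19, 12 → 15.
Combining the parts gives (I, 81, 15).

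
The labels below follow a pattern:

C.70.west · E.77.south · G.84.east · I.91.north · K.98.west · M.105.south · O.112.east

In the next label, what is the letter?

Q

Letter: C, E, G, I, K, M, O → Q (letters move forward 2 places in the alphabet).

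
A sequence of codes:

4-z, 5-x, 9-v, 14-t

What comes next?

23-r

First component goes 4, 5, 9, 14 → 23 (each term is the sum of the two before it).
For the letter, letters move back 2 places in the alphabet: z, x, v, t → r.
Combining the parts gives 23-r.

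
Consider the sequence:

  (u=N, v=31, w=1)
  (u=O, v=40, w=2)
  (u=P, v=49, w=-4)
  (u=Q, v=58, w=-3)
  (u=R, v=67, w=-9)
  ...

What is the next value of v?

76

For the v, +9 each step: 31, 40, 49, 58, 67 → 76.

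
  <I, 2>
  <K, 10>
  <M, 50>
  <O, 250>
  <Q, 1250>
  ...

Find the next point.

<S, 6250>

Letter goes I, K, M, O, Q → S (letters move forward 2 places in the alphabet).
Second component: ×5 each step, so 2, 10, 50, 250, 1250 → 6250.
Combining the parts gives <S, 6250>.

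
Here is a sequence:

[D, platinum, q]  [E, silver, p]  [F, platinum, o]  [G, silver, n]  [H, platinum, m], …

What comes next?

[I, silver, l]

First letter — letters move forward 1 place in the alphabet: D, E, F, G, H → I.
Metal: platinum, silver, platinum, silver, platinum → silver (alternates platinum ↔ silver).
Second letter: letters move back 1 place in the alphabet, so q, p, o, n, m → l.
Combining the parts gives [I, silver, l].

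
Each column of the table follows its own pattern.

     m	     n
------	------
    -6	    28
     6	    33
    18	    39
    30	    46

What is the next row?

42  54

Column m: -6, 6, 18, 30 → 42 (+12 each step).
Column n: 28, 33, 39, 46 → 54 (differences are 5, 6, 7, … (increasing by 1 each time)).
Putting it together: 42  54.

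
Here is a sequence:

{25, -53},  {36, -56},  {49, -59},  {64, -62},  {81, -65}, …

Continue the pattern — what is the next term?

{100, -68}

First coordinate goes 25, 36, 49, 64, 81 → 100 (perfect squares: 5², 6², 7², …).
Second coordinate: −3 each step; -53, -56, -59, -62, -65 → -68.
So the next term is {100, -68}.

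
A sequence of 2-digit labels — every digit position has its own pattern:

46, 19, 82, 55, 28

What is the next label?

First digit: 4, 1, 8, 5, 2 → 9 (−3 each step, mod 10).
Second digit — +3 each step, mod 10: 6, 9, 2, 5, 8 → 1.
Putting it together: 91.

91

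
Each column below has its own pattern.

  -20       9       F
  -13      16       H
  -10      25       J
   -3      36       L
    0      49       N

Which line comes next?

For the first component, alternating steps +7, +3, +7, +3, …: -20, -13, -10, -3, 0 → 7.
For the second component, perfect squares: 3², 4², 5², …: 9, 16, 25, 36, 49 → 64.
Letter: letters move forward 2 places in the alphabet; F, H, J, L, N → P.
Putting it together: 7  64  P.

7  64  P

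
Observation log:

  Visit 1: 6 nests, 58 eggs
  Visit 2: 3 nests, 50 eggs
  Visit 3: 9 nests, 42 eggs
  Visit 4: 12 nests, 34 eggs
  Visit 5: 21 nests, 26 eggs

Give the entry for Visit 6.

33 nests, 18 eggs

Nests — each term is the sum of the two before it: 6, 3, 9, 12, 21 → 33.
Eggs: −8 each step, so 58, 50, 42, 34, 26 → 18.
Putting it together: 33 nests, 18 eggs.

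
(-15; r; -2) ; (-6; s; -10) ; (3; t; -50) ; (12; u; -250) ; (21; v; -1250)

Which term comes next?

(30; w; -6250)

First slot: -15, -6, 3, 12, 21 → 30 (+9 each step).
Letter goes r, s, t, u, v → w (letters move forward 1 place in the alphabet).
Third slot: -2, -10, -50, -250, -1250 → -6250 (×5 each step).
Putting it together: (30; w; -6250).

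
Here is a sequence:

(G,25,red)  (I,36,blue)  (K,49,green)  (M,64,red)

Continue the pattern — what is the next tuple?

(O,81,blue)

Letter: letters move forward 2 places in the alphabet, so G, I, K, M → O.
Second component: perfect squares: 5², 6², 7², …, so 25, 36, 49, 64 → 81.
Colour: repeats red → blue → green; red, blue, green, red → blue.
Combining the parts gives (O,81,blue).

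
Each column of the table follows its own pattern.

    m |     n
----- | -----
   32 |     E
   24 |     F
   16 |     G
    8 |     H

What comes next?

Column m — −8 each step: 32, 24, 16, 8 → 0.
Column n: E, F, G, H → I (letters move forward 1 place in the alphabet).
Putting it together: 0  I.

0  I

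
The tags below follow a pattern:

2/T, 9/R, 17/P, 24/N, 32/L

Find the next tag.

First component: 2, 9, 17, 24, 32 → 39 (alternating steps +7, +8, +7, +8, …).
Letter: letters move back 2 places in the alphabet, so T, R, P, N, L → J.
Combining the parts gives 39/J.

39/J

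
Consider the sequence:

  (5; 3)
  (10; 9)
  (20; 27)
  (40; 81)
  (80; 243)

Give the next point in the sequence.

(160; 729)

First coordinate: ×2 each step, so 5, 10, 20, 40, 80 → 160.
Second coordinate: ×3 each step, so 3, 9, 27, 81, 243 → 729.
So the next point is (160; 729).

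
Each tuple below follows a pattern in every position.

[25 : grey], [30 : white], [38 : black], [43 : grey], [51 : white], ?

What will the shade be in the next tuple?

Shade goes grey, white, black, grey, white → black (repeats grey → white → black).

black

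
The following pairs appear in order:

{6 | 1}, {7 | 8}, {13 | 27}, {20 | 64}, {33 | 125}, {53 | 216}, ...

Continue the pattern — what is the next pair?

First slot — each term is the sum of the two before it: 6, 7, 13, 20, 33, 53 → 86.
Second slot goes 1, 8, 27, 64, 125, 216 → 343 (perfect cubes: 1³, 2³, 3³, …).
Putting it together: {86 | 343}.

{86 | 343}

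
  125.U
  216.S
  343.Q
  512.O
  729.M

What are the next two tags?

First component: perfect cubes: 5³, 6³, 7³, …, so 125, 216, 343, 512, 729 → 1000 → 1331.
Letter — letters move back 2 places in the alphabet: U, S, Q, O, M → K → I.
So the next two tags are 1000.K and 1331.I.

1000.K, 1331.I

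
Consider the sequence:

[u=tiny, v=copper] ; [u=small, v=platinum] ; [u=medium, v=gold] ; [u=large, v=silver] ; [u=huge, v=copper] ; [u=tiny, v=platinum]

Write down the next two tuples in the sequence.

U: repeats tiny → small → medium → large → huge; tiny, small, medium, large, huge, tiny → small → medium.
V — repeats copper → platinum → gold → silver: copper, platinum, gold, silver, copper, platinum → gold → silver.
So the next two tuples are [u=small, v=gold] and [u=medium, v=silver].

[u=small, v=gold], [u=medium, v=silver]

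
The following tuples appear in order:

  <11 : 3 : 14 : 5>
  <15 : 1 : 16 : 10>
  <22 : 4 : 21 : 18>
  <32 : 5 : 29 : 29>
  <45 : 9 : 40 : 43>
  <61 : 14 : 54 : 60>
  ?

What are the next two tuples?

First part: differences are 4, 7, 10, … (increasing by 3 each time), so 11, 15, 22, 32, 45, 61 → 80 → 102.
Second part: each term is the sum of the two before it, so 3, 1, 4, 5, 9, 14 → 23 → 37.
Third part: differences are 2, 5, 8, … (increasing by 3 each time); 14, 16, 21, 29, 40, 54 → 71 → 91.
Fourth part — differences are 5, 8, 11, … (increasing by 3 each time): 5, 10, 18, 29, 43, 60 → 80 → 103.
Putting the parts together: <80 : 23 : 71 : 80> and then <102 : 37 : 91 : 103>.

<80 : 23 : 71 : 80>, <102 : 37 : 91 : 103>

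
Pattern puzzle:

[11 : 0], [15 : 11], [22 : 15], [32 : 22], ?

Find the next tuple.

[45 : 32]

First value: differences are 4, 7, 10, … (increasing by 3 each time), so 11, 15, 22, 32 → 45.
Second value: 0, 11, 15, 22 → 32 (always the previous value of the first value).
Combining the parts gives [45 : 32].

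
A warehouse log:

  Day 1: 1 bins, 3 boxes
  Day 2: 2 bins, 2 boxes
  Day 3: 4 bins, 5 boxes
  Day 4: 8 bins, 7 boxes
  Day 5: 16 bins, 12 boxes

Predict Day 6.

Bins: ×2 each step; 1, 2, 4, 8, 16 → 32.
Boxes: 3, 2, 5, 7, 12 → 19 (each term is the sum of the two before it).
Combining the parts gives 32 bins, 19 boxes.

32 bins, 19 boxes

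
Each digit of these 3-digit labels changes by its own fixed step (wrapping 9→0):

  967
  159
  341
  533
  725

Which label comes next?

First digit — +2 each step, mod 10: 9, 1, 3, 5, 7 → 9.
Second digit — −1 each step, mod 10: 6, 5, 4, 3, 2 → 1.
For the third digit, +2 each step, mod 10: 7, 9, 1, 3, 5 → 7.
So the next label is 917.

917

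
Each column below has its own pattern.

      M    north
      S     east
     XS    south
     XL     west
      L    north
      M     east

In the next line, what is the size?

S

Size: repeats M → S → XS → XL → L; M, S, XS, XL, L, M → S.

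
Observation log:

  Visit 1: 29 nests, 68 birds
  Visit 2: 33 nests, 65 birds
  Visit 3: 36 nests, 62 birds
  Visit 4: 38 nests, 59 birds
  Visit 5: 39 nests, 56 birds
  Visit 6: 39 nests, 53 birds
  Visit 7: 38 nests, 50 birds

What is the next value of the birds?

47

Birds goes 68, 65, 62, 59, 56, 53, 50 → 47 (−3 each step).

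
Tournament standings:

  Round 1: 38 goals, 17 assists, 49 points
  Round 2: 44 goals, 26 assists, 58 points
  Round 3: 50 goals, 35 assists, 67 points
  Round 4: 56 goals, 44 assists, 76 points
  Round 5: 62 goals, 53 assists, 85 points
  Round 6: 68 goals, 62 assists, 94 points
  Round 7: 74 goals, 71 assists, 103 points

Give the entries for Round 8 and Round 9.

For the goals, +6 each step: 38, 44, 50, 56, 62, 68, 74 → 80 → 86.
Assists goes 17, 26, 35, 44, 53, 62, 71 → 80 → 89 (+9 each step).
Points: +9 each step, so 49, 58, 67, 76, 85, 94, 103 → 112 → 121.
Putting the parts together: 80 goals, 80 assists, 112 points and then 86 goals, 89 assists, 121 points.

80 goals, 80 assists, 112 points; 86 goals, 89 assists, 121 points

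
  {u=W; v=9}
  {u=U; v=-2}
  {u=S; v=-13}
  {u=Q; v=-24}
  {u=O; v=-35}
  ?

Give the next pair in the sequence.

{u=M; v=-46}

U — letters move back 2 places in the alphabet: W, U, S, Q, O → M.
For the v, −11 each step: 9, -2, -13, -24, -35 → -46.
Putting it together: {u=M; v=-46}.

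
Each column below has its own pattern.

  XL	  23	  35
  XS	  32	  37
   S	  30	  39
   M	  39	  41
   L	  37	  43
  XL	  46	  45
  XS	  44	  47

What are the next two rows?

Size goes XL, XS, S, M, L, XL, XS → S → M (repeats XL → XS → S → M → L).
Second component: 23, 32, 30, 39, 37, 46, 44 → 53 → 51 (alternating steps +9, −2, +9, −2, …).
Third component: 35, 37, 39, 41, 43, 45, 47 → 49 → 51 (+2 each step).
So the next two rows are S  53  49 and M  51  51.

S  53  49; M  51  51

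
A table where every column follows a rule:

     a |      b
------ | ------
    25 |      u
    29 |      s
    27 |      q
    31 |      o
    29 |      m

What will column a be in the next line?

Column a: alternating steps +4, −2, +4, −2, …; 25, 29, 27, 31, 29 → 33.
Column b: letters move back 2 places in the alphabet; u, s, q, o, m → k.

33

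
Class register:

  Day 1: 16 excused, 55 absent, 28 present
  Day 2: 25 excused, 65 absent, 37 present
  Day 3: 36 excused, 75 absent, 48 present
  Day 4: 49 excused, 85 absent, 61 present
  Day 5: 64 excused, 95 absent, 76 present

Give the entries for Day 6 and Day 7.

Excused: perfect squares: 4², 5², 6², …, so 16, 25, 36, 49, 64 → 81 → 100.
Absent: +10 each step, so 55, 65, 75, 85, 95 → 105 → 115.
Present: always 12 more than the excused; 28, 37, 48, 61, 76 → 93 → 112.
So the next two rows are 81 excused, 105 absent, 93 present and 100 excused, 115 absent, 112 present.

81 excused, 105 absent, 93 present; 100 excused, 115 absent, 112 present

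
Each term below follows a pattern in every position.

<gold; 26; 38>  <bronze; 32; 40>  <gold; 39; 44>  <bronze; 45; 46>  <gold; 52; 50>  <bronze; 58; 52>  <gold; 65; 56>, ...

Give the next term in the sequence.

Rank goes gold, bronze, gold, bronze, gold, bronze, gold → bronze (alternates gold ↔ bronze).
Second component goes 26, 32, 39, 45, 52, 58, 65 → 71 (alternating steps +6, +7, +6, +7, …).
Third component: alternating steps +2, +4, +2, +4, …, so 38, 40, 44, 46, 50, 52, 56 → 58.
So the next term is <bronze; 71; 58>.

<bronze; 71; 58>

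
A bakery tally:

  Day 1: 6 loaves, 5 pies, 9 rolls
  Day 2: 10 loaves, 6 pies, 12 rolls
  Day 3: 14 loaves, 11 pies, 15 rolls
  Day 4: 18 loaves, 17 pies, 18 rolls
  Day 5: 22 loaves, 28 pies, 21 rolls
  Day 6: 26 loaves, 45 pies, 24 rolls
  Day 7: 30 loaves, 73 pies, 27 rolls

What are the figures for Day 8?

Loaves: +4 each step, so 6, 10, 14, 18, 22, 26, 30 → 34.
For the pies, each term is the sum of the two before it: 5, 6, 11, 17, 28, 45, 73 → 118.
Rolls goes 9, 12, 15, 18, 21, 24, 27 → 30 (+3 each step).
So the next record is 34 loaves, 118 pies, 30 rolls.

34 loaves, 118 pies, 30 rolls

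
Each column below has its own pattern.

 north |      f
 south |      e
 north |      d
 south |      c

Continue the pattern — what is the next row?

Direction: alternates north ↔ south, so north, south, north, south → north.
Letter — letters move back 1 place in the alphabet: f, e, d, c → b.
So the next row is north  b.

north  b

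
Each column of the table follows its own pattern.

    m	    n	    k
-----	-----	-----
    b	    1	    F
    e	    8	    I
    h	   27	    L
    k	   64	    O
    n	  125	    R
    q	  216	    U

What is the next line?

t  343  X

Column m goes b, e, h, k, n, q → t (letters move forward 3 places in the alphabet).
Column n: perfect cubes: 1³, 2³, 3³, …, so 1, 8, 27, 64, 125, 216 → 343.
Column k goes F, I, L, O, R, U → X (letters move forward 3 places in the alphabet).
So the next line is t  343  X.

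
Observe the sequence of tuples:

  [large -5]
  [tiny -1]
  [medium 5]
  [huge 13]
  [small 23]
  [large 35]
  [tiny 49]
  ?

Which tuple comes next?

[medium 65]

Size: repeats large → tiny → medium → huge → small; large, tiny, medium, huge, small, large, tiny → medium.
Second entry: differences are 4, 6, 8, … (increasing by 2 each time); -5, -1, 5, 13, 23, 35, 49 → 65.
Putting it together: [medium 65].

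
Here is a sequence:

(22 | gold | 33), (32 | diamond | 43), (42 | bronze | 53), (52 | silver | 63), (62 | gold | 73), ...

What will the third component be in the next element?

83

First component — +10 each step: 22, 32, 42, 52, 62 → 72.
Rank: repeats gold → diamond → bronze → silver, so gold, diamond, bronze, silver, gold → diamond.
Third component: 33, 43, 53, 63, 73 → 83 (always 11 more than the first component).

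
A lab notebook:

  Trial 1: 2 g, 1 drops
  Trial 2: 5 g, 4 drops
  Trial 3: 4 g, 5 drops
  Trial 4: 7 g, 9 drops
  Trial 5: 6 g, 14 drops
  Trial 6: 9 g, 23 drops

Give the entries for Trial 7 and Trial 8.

8 g, 37 drops; 11 g, 60 drops

G: 2, 5, 4, 7, 6, 9 → 8 → 11 (alternating steps +3, −1, +3, −1, …).
Drops: each term is the sum of the two before it; 1, 4, 5, 9, 14, 23 → 37 → 60.
Putting the parts together: 8 g, 37 drops and then 11 g, 60 drops.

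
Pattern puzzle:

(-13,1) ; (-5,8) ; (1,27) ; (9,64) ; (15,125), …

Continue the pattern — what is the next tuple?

(23,216)

First part: alternating steps +8, +6, +8, +6, …; -13, -5, 1, 9, 15 → 23.
Second part: perfect cubes: 1³, 2³, 3³, …; 1, 8, 27, 64, 125 → 216.
So the next tuple is (23,216).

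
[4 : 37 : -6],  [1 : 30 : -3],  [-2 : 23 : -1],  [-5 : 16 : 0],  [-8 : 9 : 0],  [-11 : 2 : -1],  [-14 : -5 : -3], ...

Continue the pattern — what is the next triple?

First part: −3 each step, so 4, 1, -2, -5, -8, -11, -14 → -17.
Second part: −7 each step; 37, 30, 23, 16, 9, 2, -5 → -12.
For the third part, differences are 3, 2, 1, … (decreasing by 1 each time): -6, -3, -1, 0, 0, -1, -3 → -6.
So the next triple is [-17 : -12 : -6].

[-17 : -12 : -6]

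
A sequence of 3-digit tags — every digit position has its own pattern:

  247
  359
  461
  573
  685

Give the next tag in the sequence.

First digit — +1 each step, mod 10: 2, 3, 4, 5, 6 → 7.
Second digit: 4, 5, 6, 7, 8 → 9 (+1 each step, mod 10).
For the third digit, +2 each step, mod 10: 7, 9, 1, 3, 5 → 7.
So the next tag is 797.

797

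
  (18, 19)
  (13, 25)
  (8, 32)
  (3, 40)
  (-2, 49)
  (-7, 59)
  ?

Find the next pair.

(-12, 70)

First component: 18, 13, 8, 3, -2, -7 → -12 (−5 each step).
Second component: 19, 25, 32, 40, 49, 59 → 70 (differences are 6, 7, 8, … (increasing by 1 each time)).
Combining the parts gives (-12, 70).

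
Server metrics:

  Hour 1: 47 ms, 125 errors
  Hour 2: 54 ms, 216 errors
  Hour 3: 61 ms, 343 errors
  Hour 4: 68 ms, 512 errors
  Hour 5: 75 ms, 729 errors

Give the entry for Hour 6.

82 ms, 1000 errors

Ms: +7 each step; 47, 54, 61, 68, 75 → 82.
Errors — perfect cubes: 5³, 6³, 7³, …: 125, 216, 343, 512, 729 → 1000.
Combining the parts gives 82 ms, 1000 errors.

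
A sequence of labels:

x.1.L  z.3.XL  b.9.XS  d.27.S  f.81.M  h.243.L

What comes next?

Letter: letters move forward 2 places in the alphabet, wrapping Z→A; x, z, b, d, f, h → j.
Second component: ×3 each step, so 1, 3, 9, 27, 81, 243 → 729.
Size: repeats L → XL → XS → S → M; L, XL, XS, S, M, L → XL.
Combining the parts gives j.729.XL.

j.729.XL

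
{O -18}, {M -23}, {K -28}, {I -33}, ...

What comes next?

Letter: letters move back 2 places in the alphabet; O, M, K, I → G.
For the second component, −5 each step: -18, -23, -28, -33 → -38.
Combining the parts gives {G -38}.

{G -38}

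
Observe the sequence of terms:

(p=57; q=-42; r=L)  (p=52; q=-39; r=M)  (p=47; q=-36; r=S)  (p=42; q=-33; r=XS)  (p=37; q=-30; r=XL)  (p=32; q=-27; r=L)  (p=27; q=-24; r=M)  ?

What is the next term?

P — −5 each step: 57, 52, 47, 42, 37, 32, 27 → 22.
Q — +3 each step: -42, -39, -36, -33, -30, -27, -24 → -21.
R: repeats L → M → S → XS → XL; L, M, S, XS, XL, L, M → S.
Combining the parts gives (p=22; q=-21; r=S).

(p=22; q=-21; r=S)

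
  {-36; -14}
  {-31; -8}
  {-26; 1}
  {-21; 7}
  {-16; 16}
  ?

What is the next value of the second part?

22

For the second part, alternating steps +6, +9, +6, +9, …: -14, -8, 1, 7, 16 → 22.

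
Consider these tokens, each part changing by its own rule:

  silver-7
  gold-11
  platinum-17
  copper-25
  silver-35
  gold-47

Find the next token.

Metal goes silver, gold, platinum, copper, silver, gold → platinum (repeats silver → gold → platinum → copper).
Second component: 7, 11, 17, 25, 35, 47 → 61 (differences are 4, 6, 8, … (increasing by 2 each time)).
Putting it together: platinum-61.

platinum-61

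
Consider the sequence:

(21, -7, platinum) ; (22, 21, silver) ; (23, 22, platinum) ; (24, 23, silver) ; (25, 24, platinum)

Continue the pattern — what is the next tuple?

First value: 21, 22, 23, 24, 25 → 26 (+1 each step).
Second value goes -7, 21, 22, 23, 24 → 25 (always the previous value of the first value).
Metal: platinum, silver, platinum, silver, platinum → silver (alternates platinum ↔ silver).
Combining the parts gives (26, 25, silver).

(26, 25, silver)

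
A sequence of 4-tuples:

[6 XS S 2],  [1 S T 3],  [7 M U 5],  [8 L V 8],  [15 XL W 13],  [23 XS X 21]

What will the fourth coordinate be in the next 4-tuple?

Fourth coordinate — each term is the sum of the two before it: 2, 3, 5, 8, 13, 21 → 34.

34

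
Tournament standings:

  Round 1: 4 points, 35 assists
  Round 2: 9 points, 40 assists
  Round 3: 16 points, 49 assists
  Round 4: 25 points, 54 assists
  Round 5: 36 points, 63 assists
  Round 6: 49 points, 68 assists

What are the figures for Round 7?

Points: perfect squares: 2², 3², 4², …; 4, 9, 16, 25, 36, 49 → 64.
For the assists, alternating steps +5, +9, +5, +9, …: 35, 40, 49, 54, 63, 68 → 77.
Combining the parts gives 64 points, 77 assists.

64 points, 77 assists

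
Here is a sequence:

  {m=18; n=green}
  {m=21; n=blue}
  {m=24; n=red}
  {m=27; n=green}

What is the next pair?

M — +3 each step: 18, 21, 24, 27 → 30.
N goes green, blue, red, green → blue (repeats green → blue → red).
Combining the parts gives {m=30; n=blue}.

{m=30; n=blue}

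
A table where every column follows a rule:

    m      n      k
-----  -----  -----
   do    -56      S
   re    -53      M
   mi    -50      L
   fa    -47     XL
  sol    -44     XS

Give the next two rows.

Column m: runs through the solfège scale do→ti; do, re, mi, fa, sol → la → ti.
Column n: +3 each step, so -56, -53, -50, -47, -44 → -41 → -38.
Column k: runs through clothing sizes XS→XL, so S, M, L, XL, XS → S → M.
So the next two rows are la  -41  S and ti  -38  M.

la  -41  S; ti  -38  M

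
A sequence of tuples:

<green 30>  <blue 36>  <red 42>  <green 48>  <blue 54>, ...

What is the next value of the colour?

red

Colour: repeats green → blue → red, so green, blue, red, green, blue → red.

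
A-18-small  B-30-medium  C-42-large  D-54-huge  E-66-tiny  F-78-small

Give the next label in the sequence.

Letter: A, B, C, D, E, F → G (letters move forward 1 place in the alphabet).
For the second component, +12 each step: 18, 30, 42, 54, 66, 78 → 90.
Size — repeats small → medium → large → huge → tiny: small, medium, large, huge, tiny, small → medium.
Putting it together: G-90-medium.

G-90-medium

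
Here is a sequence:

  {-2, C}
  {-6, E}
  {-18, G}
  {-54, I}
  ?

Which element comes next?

{-162, K}

First entry: ×3 each step, so -2, -6, -18, -54 → -162.
Letter: letters move forward 2 places in the alphabet, so C, E, G, I → K.
Putting it together: {-162, K}.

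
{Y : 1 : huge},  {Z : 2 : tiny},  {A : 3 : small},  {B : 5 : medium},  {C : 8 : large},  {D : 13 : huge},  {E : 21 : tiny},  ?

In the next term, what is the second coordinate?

34

For the second coordinate, each term is the sum of the two before it: 1, 2, 3, 5, 8, 13, 21 → 34.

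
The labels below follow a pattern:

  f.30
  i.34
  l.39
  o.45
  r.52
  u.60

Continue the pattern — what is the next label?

x.69

For the letter, letters move forward 3 places in the alphabet: f, i, l, o, r, u → x.
Second component — differences are 4, 5, 6, … (increasing by 1 each time): 30, 34, 39, 45, 52, 60 → 69.
So the next label is x.69.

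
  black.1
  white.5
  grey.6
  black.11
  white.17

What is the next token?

grey.28

Shade goes black, white, grey, black, white → grey (repeats black → white → grey).
Second component — each term is the sum of the two before it: 1, 5, 6, 11, 17 → 28.
Combining the parts gives grey.28.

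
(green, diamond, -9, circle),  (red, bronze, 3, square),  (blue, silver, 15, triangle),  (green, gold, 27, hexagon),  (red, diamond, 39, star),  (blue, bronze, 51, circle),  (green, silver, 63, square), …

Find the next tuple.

(red, gold, 75, triangle)

Colour goes green, red, blue, green, red, blue, green → red (repeats green → red → blue).
For the rank, repeats diamond → bronze → silver → gold: diamond, bronze, silver, gold, diamond, bronze, silver → gold.
Third coordinate — +12 each step: -9, 3, 15, 27, 39, 51, 63 → 75.
For the shape, repeats circle → square → triangle → hexagon → star: circle, square, triangle, hexagon, star, circle, square → triangle.
Putting it together: (red, gold, 75, triangle).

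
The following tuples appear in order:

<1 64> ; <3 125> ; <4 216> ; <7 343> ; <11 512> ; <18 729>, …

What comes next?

<29 1000>

For the first coordinate, each term is the sum of the two before it: 1, 3, 4, 7, 11, 18 → 29.
Second coordinate — perfect cubes: 4³, 5³, 6³, …: 64, 125, 216, 343, 512, 729 → 1000.
Putting it together: <29 1000>.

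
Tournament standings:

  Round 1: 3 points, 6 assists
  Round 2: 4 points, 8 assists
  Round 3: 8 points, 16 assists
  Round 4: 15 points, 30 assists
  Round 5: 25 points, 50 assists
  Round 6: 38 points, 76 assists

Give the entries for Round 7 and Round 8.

For the points, differences are 1, 4, 7, … (increasing by 3 each time): 3, 4, 8, 15, 25, 38 → 54 → 73.
For the assists, always 2 × the points: 6, 8, 16, 30, 50, 76 → 108 → 146.
Putting the parts together: 54 points, 108 assists and then 73 points, 146 assists.

54 points, 108 assists; 73 points, 146 assists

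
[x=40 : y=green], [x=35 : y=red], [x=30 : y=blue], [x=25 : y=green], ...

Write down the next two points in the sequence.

[x=20 : y=red], [x=15 : y=blue]

X goes 40, 35, 30, 25 → 20 → 15 (−5 each step).
Y goes green, red, blue, green → red → blue (repeats green → red → blue).
So the next two points are [x=20 : y=red] and [x=15 : y=blue].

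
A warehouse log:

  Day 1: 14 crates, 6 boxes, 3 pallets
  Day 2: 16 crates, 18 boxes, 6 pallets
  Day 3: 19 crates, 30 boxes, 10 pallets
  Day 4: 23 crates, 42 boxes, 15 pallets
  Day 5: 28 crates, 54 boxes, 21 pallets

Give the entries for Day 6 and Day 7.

34 crates, 66 boxes, 28 pallets; 41 crates, 78 boxes, 36 pallets

Crates: 14, 16, 19, 23, 28 → 34 → 41 (differences are 2, 3, 4, … (increasing by 1 each time)).
Boxes goes 6, 18, 30, 42, 54 → 66 → 78 (+12 each step).
Pallets: differences are 3, 4, 5, … (increasing by 1 each time), so 3, 6, 10, 15, 21 → 28 → 36.
So the next two lines are 34 crates, 66 boxes, 28 pallets and 41 crates, 78 boxes, 36 pallets.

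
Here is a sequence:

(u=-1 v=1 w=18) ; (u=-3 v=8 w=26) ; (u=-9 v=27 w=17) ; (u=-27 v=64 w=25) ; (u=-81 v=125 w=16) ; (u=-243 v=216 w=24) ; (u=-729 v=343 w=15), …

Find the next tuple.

U: -1, -3, -9, -27, -81, -243, -729 → -2187 (×3 each step).
V — perfect cubes: 1³, 2³, 3³, …: 1, 8, 27, 64, 125, 216, 343 → 512.
W — alternating steps +8, −9, +8, −9, …: 18, 26, 17, 25, 16, 24, 15 → 23.
Putting it together: (u=-2187 v=512 w=23).

(u=-2187 v=512 w=23)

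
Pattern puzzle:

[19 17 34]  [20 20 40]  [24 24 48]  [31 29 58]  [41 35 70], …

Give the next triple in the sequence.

[54 42 84]

First entry — differences are 1, 4, 7, … (increasing by 3 each time): 19, 20, 24, 31, 41 → 54.
Second entry: differences are 3, 4, 5, … (increasing by 1 each time); 17, 20, 24, 29, 35 → 42.
Third entry — always 2 × the second entry: 34, 40, 48, 58, 70 → 84.
So the next triple is [54 42 84].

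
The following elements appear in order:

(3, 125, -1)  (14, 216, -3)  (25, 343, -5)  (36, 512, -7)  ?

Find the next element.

First coordinate: +11 each step, so 3, 14, 25, 36 → 47.
For the second coordinate, perfect cubes: 5³, 6³, 7³, …: 125, 216, 343, 512 → 729.
Third coordinate — −2 each step: -1, -3, -5, -7 → -9.
Putting it together: (47, 729, -9).

(47, 729, -9)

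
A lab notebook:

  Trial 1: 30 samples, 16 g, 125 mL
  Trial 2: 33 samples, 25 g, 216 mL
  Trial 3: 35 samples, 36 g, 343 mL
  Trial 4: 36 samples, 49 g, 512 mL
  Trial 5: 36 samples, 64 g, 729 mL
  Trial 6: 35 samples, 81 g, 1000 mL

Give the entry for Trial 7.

Samples — differences are 3, 2, 1, … (decreasing by 1 each time): 30, 33, 35, 36, 36, 35 → 33.
G — perfect squares: 4², 5², 6², …: 16, 25, 36, 49, 64, 81 → 100.
ML: perfect cubes: 5³, 6³, 7³, …, so 125, 216, 343, 512, 729, 1000 → 1331.
Combining the parts gives 33 samples, 100 g, 1331 mL.

33 samples, 100 g, 1331 mL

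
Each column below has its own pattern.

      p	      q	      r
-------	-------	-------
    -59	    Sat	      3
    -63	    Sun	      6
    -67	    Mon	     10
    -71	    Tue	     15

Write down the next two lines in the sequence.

-75  Wed  21; -79  Thu  28

For the column p, −4 each step: -59, -63, -67, -71 → -75 → -79.
Column q goes Sat, Sun, Mon, Tue → Wed → Thu (runs through the weekdays Mon→Sun).
For the column r, differences are 3, 4, 5, … (increasing by 1 each time): 3, 6, 10, 15 → 21 → 28.
Putting the parts together: -75  Wed  21 and then -79  Thu  28.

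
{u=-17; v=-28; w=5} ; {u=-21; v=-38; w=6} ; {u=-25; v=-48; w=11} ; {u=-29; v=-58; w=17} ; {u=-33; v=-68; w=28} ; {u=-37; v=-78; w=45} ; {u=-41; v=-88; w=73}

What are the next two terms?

U: -17, -21, -25, -29, -33, -37, -41 → -45 → -49 (−4 each step).
V goes -28, -38, -48, -58, -68, -78, -88 → -98 → -108 (−10 each step).
For the w, each term is the sum of the two before it: 5, 6, 11, 17, 28, 45, 73 → 118 → 191.
Putting the parts together: {u=-45; v=-98; w=118} and then {u=-49; v=-108; w=191}.

{u=-45; v=-98; w=118}, {u=-49; v=-108; w=191}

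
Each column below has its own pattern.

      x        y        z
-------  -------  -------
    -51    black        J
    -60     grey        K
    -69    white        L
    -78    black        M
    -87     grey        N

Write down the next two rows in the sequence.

For the column x, −9 each step: -51, -60, -69, -78, -87 → -96 → -105.
Column y: repeats black → grey → white; black, grey, white, black, grey → white → black.
For the column z, letters move forward 1 place in the alphabet: J, K, L, M, N → O → P.
So the next two rows are -96  white  O and -105  black  P.

-96  white  O; -105  black  P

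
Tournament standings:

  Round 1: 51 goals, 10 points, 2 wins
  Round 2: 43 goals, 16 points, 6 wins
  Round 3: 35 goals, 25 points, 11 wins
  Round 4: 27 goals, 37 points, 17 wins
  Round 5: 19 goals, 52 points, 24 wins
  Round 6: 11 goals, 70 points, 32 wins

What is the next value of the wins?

41

Wins: 2, 6, 11, 17, 24, 32 → 41 (differences are 4, 5, 6, … (increasing by 1 each time)).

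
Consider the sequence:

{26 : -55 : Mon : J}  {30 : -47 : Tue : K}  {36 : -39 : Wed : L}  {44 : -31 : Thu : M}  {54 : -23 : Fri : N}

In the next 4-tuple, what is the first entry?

First entry: differences are 4, 6, 8, … (increasing by 2 each time); 26, 30, 36, 44, 54 → 66.
Second entry — +8 each step: -55, -47, -39, -31, -23 → -15.
Day: runs through the weekdays Mon→Sun, so Mon, Tue, Wed, Thu, Fri → Sat.
Letter: letters move forward 1 place in the alphabet; J, K, L, M, N → O.

66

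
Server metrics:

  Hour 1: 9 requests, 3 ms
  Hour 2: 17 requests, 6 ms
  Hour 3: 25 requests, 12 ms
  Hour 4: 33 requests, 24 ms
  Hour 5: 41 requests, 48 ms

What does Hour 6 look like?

49 requests, 96 ms

Requests goes 9, 17, 25, 33, 41 → 49 (+8 each step).
For the ms, ×2 each step: 3, 6, 12, 24, 48 → 96.
Combining the parts gives 49 requests, 96 ms.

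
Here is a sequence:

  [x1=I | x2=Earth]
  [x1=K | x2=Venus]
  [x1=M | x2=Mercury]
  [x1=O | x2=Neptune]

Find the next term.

[x1=Q | x2=Uranus]

X1: I, K, M, O → Q (letters move forward 2 places in the alphabet).
X2 — runs backward through the planets Mercury→Neptune: Earth, Venus, Mercury, Neptune → Uranus.
Putting it together: [x1=Q | x2=Uranus].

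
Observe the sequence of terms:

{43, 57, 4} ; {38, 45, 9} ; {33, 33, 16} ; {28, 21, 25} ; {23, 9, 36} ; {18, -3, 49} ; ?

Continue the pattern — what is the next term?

First value goes 43, 38, 33, 28, 23, 18 → 13 (−5 each step).
Second value goes 57, 45, 33, 21, 9, -3 → -15 (−12 each step).
Third value goes 4, 9, 16, 25, 36, 49 → 64 (perfect squares: 2², 3², 4², …).
Putting it together: {13, -15, 64}.

{13, -15, 64}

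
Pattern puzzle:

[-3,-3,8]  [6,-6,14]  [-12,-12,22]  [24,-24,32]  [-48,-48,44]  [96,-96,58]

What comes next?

First slot: ×(-2) each step; -3, 6, -12, 24, -48, 96 → -192.
Second slot: ×2 each step; -3, -6, -12, -24, -48, -96 → -192.
Third slot — differences are 6, 8, 10, … (increasing by 2 each time): 8, 14, 22, 32, 44, 58 → 74.
Combining the parts gives [-192,-192,74].

[-192,-192,74]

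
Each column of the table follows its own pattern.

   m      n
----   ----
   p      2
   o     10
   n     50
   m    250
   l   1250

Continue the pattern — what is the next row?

Column m: letters move back 1 place in the alphabet, so p, o, n, m, l → k.
Column n goes 2, 10, 50, 250, 1250 → 6250 (×5 each step).
Combining the parts gives k  6250.

k  6250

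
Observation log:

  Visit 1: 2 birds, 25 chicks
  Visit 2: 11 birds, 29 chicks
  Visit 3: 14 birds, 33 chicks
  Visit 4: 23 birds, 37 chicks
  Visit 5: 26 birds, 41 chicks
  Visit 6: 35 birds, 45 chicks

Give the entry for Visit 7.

Birds: alternating steps +9, +3, +9, +3, …, so 2, 11, 14, 23, 26, 35 → 38.
Chicks: +4 each step, so 25, 29, 33, 37, 41, 45 → 49.
So the next row is 38 birds, 49 chicks.

38 birds, 49 chicks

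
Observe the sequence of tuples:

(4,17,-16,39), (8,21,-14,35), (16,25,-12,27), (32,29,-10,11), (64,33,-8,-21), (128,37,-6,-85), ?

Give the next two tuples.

First part — ×2 each step: 4, 8, 16, 32, 64, 128 → 256 → 512.
Second part — +4 each step: 17, 21, 25, 29, 33, 37 → 41 → 45.
For the third part, +2 each step: -16, -14, -12, -10, -8, -6 → -4 → -2.
For the fourth part, together with the first part always sums to 43: 39, 35, 27, 11, -21, -85 → -213 → -469.
So the next two tuples are (256,41,-4,-213) and (512,45,-2,-469).

(256,41,-4,-213), (512,45,-2,-469)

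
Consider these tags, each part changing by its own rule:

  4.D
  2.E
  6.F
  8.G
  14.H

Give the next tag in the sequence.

22.I

First component — each term is the sum of the two before it: 4, 2, 6, 8, 14 → 22.
For the letter, letters move forward 1 place in the alphabet: D, E, F, G, H → I.
Putting it together: 22.I.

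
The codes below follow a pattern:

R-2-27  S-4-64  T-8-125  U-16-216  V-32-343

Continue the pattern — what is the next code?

W-64-512

Letter: letters move forward 1 place in the alphabet; R, S, T, U, V → W.
Second component: ×2 each step; 2, 4, 8, 16, 32 → 64.
Third component goes 27, 64, 125, 216, 343 → 512 (perfect cubes: 3³, 4³, 5³, …).
Combining the parts gives W-64-512.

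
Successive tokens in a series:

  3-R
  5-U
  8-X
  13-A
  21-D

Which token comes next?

First component — each term is the sum of the two before it: 3, 5, 8, 13, 21 → 34.
Letter goes R, U, X, A, D → G (letters move forward 3 places in the alphabet, wrapping Z→A).
Combining the parts gives 34-G.

34-G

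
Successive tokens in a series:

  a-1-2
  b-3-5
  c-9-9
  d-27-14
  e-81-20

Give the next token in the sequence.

Letter: letters move forward 1 place in the alphabet, so a, b, c, d, e → f.
Second component: ×3 each step, so 1, 3, 9, 27, 81 → 243.
Third component: 2, 5, 9, 14, 20 → 27 (differences are 3, 4, 5, … (increasing by 1 each time)).
Putting it together: f-243-27.

f-243-27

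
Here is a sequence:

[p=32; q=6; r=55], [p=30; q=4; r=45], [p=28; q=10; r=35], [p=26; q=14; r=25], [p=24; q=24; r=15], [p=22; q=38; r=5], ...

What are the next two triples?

[p=20; q=62; r=-5], [p=18; q=100; r=-15]

P: 32, 30, 28, 26, 24, 22 → 20 → 18 (−2 each step).
For the q, each term is the sum of the two before it: 6, 4, 10, 14, 24, 38 → 62 → 100.
R: 55, 45, 35, 25, 15, 5 → -5 → -15 (−10 each step).
So the next two triples are [p=20; q=62; r=-5] and [p=18; q=100; r=-15].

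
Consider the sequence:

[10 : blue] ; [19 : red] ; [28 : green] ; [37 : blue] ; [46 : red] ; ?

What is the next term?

For the first slot, +9 each step: 10, 19, 28, 37, 46 → 55.
Colour: blue, red, green, blue, red → green (repeats blue → red → green).
So the next term is [55 : green].

[55 : green]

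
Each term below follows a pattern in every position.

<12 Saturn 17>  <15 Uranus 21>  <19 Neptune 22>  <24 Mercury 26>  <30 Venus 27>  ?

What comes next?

First part — differences are 3, 4, 5, … (increasing by 1 each time): 12, 15, 19, 24, 30 → 37.
Planet: Saturn, Uranus, Neptune, Mercury, Venus → Earth (runs through the planets Mercury→Neptune).
Third part — alternating steps +4, +1, +4, +1, …: 17, 21, 22, 26, 27 → 31.
Putting it together: <37 Earth 31>.

<37 Earth 31>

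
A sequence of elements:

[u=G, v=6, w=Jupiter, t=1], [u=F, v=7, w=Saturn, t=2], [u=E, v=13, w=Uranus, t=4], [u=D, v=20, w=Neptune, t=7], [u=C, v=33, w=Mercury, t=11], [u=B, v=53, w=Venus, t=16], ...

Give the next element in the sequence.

U goes G, F, E, D, C, B → A (letters move back 1 place in the alphabet).
V — each term is the sum of the two before it: 6, 7, 13, 20, 33, 53 → 86.
W — runs through the planets Mercury→Neptune: Jupiter, Saturn, Uranus, Neptune, Mercury, Venus → Earth.
T: differences are 1, 2, 3, … (increasing by 1 each time); 1, 2, 4, 7, 11, 16 → 22.
So the next element is [u=A, v=86, w=Earth, t=22].

[u=A, v=86, w=Earth, t=22]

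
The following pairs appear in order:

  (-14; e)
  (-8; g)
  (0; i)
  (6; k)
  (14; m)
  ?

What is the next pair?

(20; o)

First coordinate — alternating steps +6, +8, +6, +8, …: -14, -8, 0, 6, 14 → 20.
Letter: e, g, i, k, m → o (letters move forward 2 places in the alphabet).
Combining the parts gives (20; o).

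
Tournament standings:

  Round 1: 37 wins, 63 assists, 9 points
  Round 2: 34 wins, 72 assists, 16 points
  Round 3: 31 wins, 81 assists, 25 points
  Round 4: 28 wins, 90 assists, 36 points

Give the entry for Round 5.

25 wins, 99 assists, 49 points

Wins: −3 each step; 37, 34, 31, 28 → 25.
Assists — +9 each step: 63, 72, 81, 90 → 99.
Points: perfect squares: 3², 4², 5², …; 9, 16, 25, 36 → 49.
So the next row is 25 wins, 99 assists, 49 points.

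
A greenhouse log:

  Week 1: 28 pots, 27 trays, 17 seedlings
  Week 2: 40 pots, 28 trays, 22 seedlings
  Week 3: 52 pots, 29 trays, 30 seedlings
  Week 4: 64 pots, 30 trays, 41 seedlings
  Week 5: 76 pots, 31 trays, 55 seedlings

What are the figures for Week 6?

88 pots, 32 trays, 72 seedlings

Pots: +12 each step, so 28, 40, 52, 64, 76 → 88.
Trays: +1 each step, so 27, 28, 29, 30, 31 → 32.
For the seedlings, differences are 5, 8, 11, … (increasing by 3 each time): 17, 22, 30, 41, 55 → 72.
So the next line is 88 pots, 32 trays, 72 seedlings.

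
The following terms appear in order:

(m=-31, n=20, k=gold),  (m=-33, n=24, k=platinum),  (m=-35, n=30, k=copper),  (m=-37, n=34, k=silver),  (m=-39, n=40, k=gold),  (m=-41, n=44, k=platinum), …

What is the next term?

(m=-43, n=50, k=copper)

For the m, −2 each step: -31, -33, -35, -37, -39, -41 → -43.
N: alternating steps +4, +6, +4, +6, …; 20, 24, 30, 34, 40, 44 → 50.
K: gold, platinum, copper, silver, gold, platinum → copper (repeats gold → platinum → copper → silver).
Putting it together: (m=-43, n=50, k=copper).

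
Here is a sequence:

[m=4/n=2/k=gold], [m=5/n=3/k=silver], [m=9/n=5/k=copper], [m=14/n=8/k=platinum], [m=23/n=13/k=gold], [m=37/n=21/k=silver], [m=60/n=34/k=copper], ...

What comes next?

[m=97/n=55/k=platinum]

M — each term is the sum of the two before it: 4, 5, 9, 14, 23, 37, 60 → 97.
N: 2, 3, 5, 8, 13, 21, 34 → 55 (each term is the sum of the two before it).
K: repeats gold → silver → copper → platinum, so gold, silver, copper, platinum, gold, silver, copper → platinum.
Combining the parts gives [m=97/n=55/k=platinum].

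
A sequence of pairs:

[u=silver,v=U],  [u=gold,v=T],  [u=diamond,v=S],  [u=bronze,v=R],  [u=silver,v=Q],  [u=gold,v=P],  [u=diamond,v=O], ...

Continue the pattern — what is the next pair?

[u=bronze,v=N]

U: silver, gold, diamond, bronze, silver, gold, diamond → bronze (repeats silver → gold → diamond → bronze).
V — letters move back 1 place in the alphabet: U, T, S, R, Q, P, O → N.
Combining the parts gives [u=bronze,v=N].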